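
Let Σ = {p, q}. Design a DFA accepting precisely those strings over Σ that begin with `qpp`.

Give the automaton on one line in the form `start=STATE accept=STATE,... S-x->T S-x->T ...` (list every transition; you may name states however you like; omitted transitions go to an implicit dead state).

start=A accept=D A-p->E A-q->B B-p->C B-q->E C-p->D C-q->E D-p->D D-q->D E-p->E E-q->E

Walk along `qpp` while the input agrees: from A take `q` to B, and so on. Any deviation drops to the rejecting sink E. Once D is reached the prefix is confirmed and every continuation is accepted.
       p  q 
>  A   E  B 
   B   C  E 
   C   D  E 
 * D   D  D 
   E   E  E 
(> = start, * = accepting)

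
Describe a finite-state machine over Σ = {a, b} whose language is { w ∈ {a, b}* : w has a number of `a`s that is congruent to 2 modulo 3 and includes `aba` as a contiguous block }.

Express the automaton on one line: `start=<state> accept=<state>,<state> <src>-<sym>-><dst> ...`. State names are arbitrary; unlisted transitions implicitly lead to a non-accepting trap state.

start=q0 accept=q6 q0-a->q1 q0-b->q0 q1-a->q2 q1-b->q3 q2-a->q4 q2-b->q5 q3-a->q6 q3-b->q7 q4-a->q1 q4-b->q8 q5-a->q9 q5-b->q10 q6-a->q9 q6-b->q6 q7-a->q2 q7-b->q7 q8-a->q11 q8-b->q0 q9-a->q11 q9-b->q9 q10-a->q4 q10-b->q10 q11-a->q6 q11-b->q11

Run two small machines in parallel and take their product. One (3 states) tracks the count of `a`s modulo 3; the other (4 states) tracks whether and how much of `aba` has been seen. Each combined state is a pair, one component from each; accept when both components accept.
12 states suffice.
          a    b  
>  q0     q1   q0 
   q1     q2   q3 
   q2     q4   q5 
   q3     q6   q7 
   q4     q1   q8 
   q5     q9  q10 
 * q6     q9   q6 
   q7     q2   q7 
   q8    q11   q0 
   q9    q11   q9 
   q10    q4  q10 
   q11    q6  q11 
(> = start, * = accepting)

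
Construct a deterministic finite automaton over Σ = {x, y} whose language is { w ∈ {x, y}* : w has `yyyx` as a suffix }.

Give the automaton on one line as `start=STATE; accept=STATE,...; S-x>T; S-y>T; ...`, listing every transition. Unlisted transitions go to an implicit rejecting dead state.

start=q0; accept=q4; q0-x>q0; q0-y>q1; q1-x>q0; q1-y>q2; q2-x>q0; q2-y>q3; q3-x>q4; q3-y>q3; q4-x>q0; q4-y>q1

Let each state record the length of the longest suffix of the input read so far that is also a prefix of `yyyx`. q1 means the last symbol is `y`; q2 means the last 2 symbols are `yy`; q3 means the last 3 symbols are `yyy`; q4 means the last 4 symbols are `yyyx`. Accept only at q4, where the string currently ends in `yyyx`.
        x   y  
>  q0   q0  q1 
   q1   q0  q2 
   q2   q0  q3 
   q3   q4  q3 
 * q4   q0  q1 
(> = start, * = accepting)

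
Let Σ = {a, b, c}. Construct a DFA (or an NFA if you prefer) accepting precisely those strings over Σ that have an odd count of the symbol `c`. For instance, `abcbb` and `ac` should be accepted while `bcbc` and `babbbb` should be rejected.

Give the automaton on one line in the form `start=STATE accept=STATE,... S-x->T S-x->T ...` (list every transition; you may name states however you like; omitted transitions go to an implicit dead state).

start=q0 accept=q1 q0-a->q0 q0-b->q0 q0-c->q1 q1-a->q1 q1-b->q1 q1-c->q0

Keep the running count of `c`s modulo 2: each `c` advances along the cycle q0 → q1 → q0 while other symbols loop. Accept at q1.
        a   b   c  
>  q0   q0  q0  q1 
 * q1   q1  q1  q0 
(> = start, * = accepting)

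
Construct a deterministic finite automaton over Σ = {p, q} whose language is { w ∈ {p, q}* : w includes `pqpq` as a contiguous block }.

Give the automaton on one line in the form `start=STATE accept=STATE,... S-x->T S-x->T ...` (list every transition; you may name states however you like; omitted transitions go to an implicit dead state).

start=S0 accept=S4 S0-p->S1 S0-q->S0 S1-p->S1 S1-q->S2 S2-p->S3 S2-q->S0 S3-p->S1 S3-q->S4 S4-p->S4 S4-q->S4

Track how much of `pqpq` has been matched so far: state S0 is no progress, S4 is the absorbing accept state reached once `pqpq` has occurred. Intermediate states record partial matches; on a mismatch, fall back to the longest reusable overlap.
With 5 states:
        p   q  
>  S0   S1  S0 
   S1   S1  S2 
   S2   S3  S0 
   S3   S1  S4 
 * S4   S4  S4 
(> = start, * = accepting)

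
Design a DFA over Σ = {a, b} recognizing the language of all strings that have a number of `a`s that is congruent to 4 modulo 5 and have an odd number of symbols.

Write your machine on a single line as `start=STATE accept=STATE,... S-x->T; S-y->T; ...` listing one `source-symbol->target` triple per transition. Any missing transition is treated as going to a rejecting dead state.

Run two small machines in parallel and take their product. One (5 states) tracks the count of `a`s modulo 5; the other (2 states) tracks the input length modulo 2. Each combined state is a pair, one component from each; accept when both components accept.
10 states suffice.
        a   b  
>  s0   s1  s2 
   s1   s3  s4 
   s2   s4  s0 
   s3   s5  s6 
   s4   s6  s1 
   s5   s7  s8 
   s6   s8  s3 
   s7   s2  s9 
   s8   s9  s5 
 * s9   s0  s7 
(> = start, * = accepting)

start=s0; accept=s9; s0-a->s1; s0-b->s2; s1-a->s3; s1-b->s4; s2-a->s4; s2-b->s0; s3-a->s5; s3-b->s6; s4-a->s6; s4-b->s1; s5-a->s7; s5-b->s8; s6-a->s8; s6-b->s3; s7-a->s2; s7-b->s9; s8-a->s9; s8-b->s5; s9-a->s0; s9-b->s7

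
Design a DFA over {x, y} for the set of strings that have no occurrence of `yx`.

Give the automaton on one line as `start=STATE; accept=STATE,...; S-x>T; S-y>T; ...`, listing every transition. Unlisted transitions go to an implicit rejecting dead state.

This is the complement of 'contains `yx`'. Use the same substring-matching states — S0 through S2 holding how much of `yx` has just been matched — but flip the accepting set: everything except the trap S2 accepts.
3 states suffice.
        x   y  
>* S0   S0  S1 
 * S1   S2  S1 
   S2   S2  S2 
(> = start, * = accepting)

start=S0; accept=S0,S1; S0-x>S0; S0-y>S1; S1-x>S2; S1-y>S1; S2-x>S2; S2-y>S2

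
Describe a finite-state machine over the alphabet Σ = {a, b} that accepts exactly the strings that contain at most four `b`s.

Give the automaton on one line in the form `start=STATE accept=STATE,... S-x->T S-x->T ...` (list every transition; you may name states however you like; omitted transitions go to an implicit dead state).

Only the number of `b`s matters, and only up to 5. Make a chain S0 → S1 → S2 → S3 → S4 → S5 advanced by each `b` (with S5 absorbing); every other symbol self-loops. The accepting set is {S0, S1, S2, S3, S4}.
A 6-state machine:
        a   b  
>* S0   S0  S1 
 * S1   S1  S2 
 * S2   S2  S3 
 * S3   S3  S4 
 * S4   S4  S5 
   S5   S5  S5 
(> = start, * = accepting)

start=S0 accept=S0,S1,S2,S3,S4 S0-a->S0 S0-b->S1 S1-a->S1 S1-b->S2 S2-a->S2 S2-b->S3 S3-a->S3 S3-b->S4 S4-a->S4 S4-b->S5 S5-a->S5 S5-b->S5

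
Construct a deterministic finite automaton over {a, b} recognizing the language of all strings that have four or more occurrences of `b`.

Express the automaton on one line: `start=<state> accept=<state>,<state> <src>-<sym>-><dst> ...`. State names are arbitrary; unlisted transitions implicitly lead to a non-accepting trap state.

Count `b`s, saturating at 5: states s0 through s4 mean 0 through 4 `b`s seen; s5 means more than 4. Each `b` increments (capped at s5); other symbols loop. Accept from {s4, s5}.
        a   b  
>  s0   s0  s1 
   s1   s1  s2 
   s2   s2  s3 
   s3   s3  s4 
 * s4   s4  s5 
 * s5   s5  s5 
(> = start, * = accepting)

start=s0 accept=s4,s5 s0-a->s0 s0-b->s1 s1-a->s1 s1-b->s2 s2-a->s2 s2-b->s3 s3-a->s3 s3-b->s4 s4-a->s4 s4-b->s5 s5-a->s5 s5-b->s5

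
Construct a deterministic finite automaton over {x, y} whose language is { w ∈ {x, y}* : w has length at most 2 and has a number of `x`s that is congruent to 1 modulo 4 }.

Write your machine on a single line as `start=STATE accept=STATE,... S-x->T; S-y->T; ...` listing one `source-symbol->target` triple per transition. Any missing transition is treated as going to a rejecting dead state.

start=q0; accept=q1,q4; q0-x->q1; q0-y->q2; q1-x->q3; q1-y->q4; q2-x->q4; q2-y->q3; q3-x->q3; q3-y->q3; q4-x->q3; q4-y->q3

Build one automaton per condition and run them in lockstep. One (4 states) tracks the input length, saturating at 3; the other (4 states) tracks the count of `x`s modulo 4. Each combined state is a pair, one component from each; accept when both components accept. After merging equivalent states the machine shrinks.
A 5-state machine:
        x   y  
>  q0   q1  q2 
 * q1   q3  q4 
   q2   q4  q3 
   q3   q3  q3 
 * q4   q3  q3 
(> = start, * = accepting)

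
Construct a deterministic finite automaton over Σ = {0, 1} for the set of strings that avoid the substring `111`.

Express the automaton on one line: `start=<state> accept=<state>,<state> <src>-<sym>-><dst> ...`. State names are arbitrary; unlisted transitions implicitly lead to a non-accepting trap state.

Track partial matches of the forbidden pattern `111`. State s3 is a dead state reached once `111` has occurred; every other state accepts. s0 means no part of `111` is currently matched.
A 4-state machine:
        0   1  
>* s0   s0  s1 
 * s1   s0  s2 
 * s2   s0  s3 
   s3   s3  s3 
(> = start, * = accepting)

start=s0 accept=s0,s1,s2 s0-0->s0 s0-1->s1 s1-0->s0 s1-1->s2 s2-0->s0 s2-1->s3 s3-0->s3 s3-1->s3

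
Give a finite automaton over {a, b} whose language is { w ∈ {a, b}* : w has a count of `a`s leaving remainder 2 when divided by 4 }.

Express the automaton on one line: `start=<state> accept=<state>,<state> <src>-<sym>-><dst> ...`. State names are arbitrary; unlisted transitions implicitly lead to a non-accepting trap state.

Keep the running count of `a`s modulo 4: each `a` advances along the cycle q0 → q1 → q2 → q3 → q0 while other symbols loop. Accept at q2.
4 states suffice.
        a   b  
>  q0   q1  q0 
   q1   q2  q1 
 * q2   q3  q2 
   q3   q0  q3 
(> = start, * = accepting)

start=q0 accept=q2 q0-a->q1 q0-b->q0 q1-a->q2 q1-b->q1 q2-a->q3 q2-b->q2 q3-a->q0 q3-b->q3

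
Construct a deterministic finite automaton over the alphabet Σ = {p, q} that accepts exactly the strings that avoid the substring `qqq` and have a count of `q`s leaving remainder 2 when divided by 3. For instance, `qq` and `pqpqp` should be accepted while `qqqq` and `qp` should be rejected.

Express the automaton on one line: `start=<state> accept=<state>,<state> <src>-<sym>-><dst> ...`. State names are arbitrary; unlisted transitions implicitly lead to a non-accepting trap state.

Run two small machines in parallel and take their product. The first has 4 states tracking partial matches of the forbidden pattern `qqq`; the second has 3 states tracking the count of `q`s modulo 3. A product state is a pair (one from each), accepting exactly when both do.
A 12-state machine:
          p    q  
>  S0     S0   S1 
   S1     S2   S3 
   S2     S2   S4 
 * S3     S5   S6 
 * S4     S5   S7 
 * S5     S5   S8 
   S6     S6   S9 
   S7     S0   S9 
   S8     S0  S10 
   S9     S9  S11 
   S10    S2  S11 
   S11   S11   S6 
(> = start, * = accepting)

start=S0 accept=S3,S4,S5 S0-p->S0 S0-q->S1 S1-p->S2 S1-q->S3 S2-p->S2 S2-q->S4 S3-p->S5 S3-q->S6 S4-p->S5 S4-q->S7 S5-p->S5 S5-q->S8 S6-p->S6 S6-q->S9 S7-p->S0 S7-q->S9 S8-p->S0 S8-q->S10 S9-p->S9 S9-q->S11 S10-p->S2 S10-q->S11 S11-p->S11 S11-q->S6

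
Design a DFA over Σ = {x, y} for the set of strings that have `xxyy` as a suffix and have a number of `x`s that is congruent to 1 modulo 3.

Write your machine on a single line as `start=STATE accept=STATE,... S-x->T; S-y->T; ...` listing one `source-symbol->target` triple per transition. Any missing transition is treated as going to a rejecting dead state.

start=s0; accept=s6; s0-x->s1; s0-y->s0; s1-x->s2; s1-y->s1; s2-x->s3; s2-y->s2; s3-x->s4; s3-y->s0; s4-x->s2; s4-y->s5; s5-x->s2; s5-y->s6; s6-x->s2; s6-y->s1

Build one automaton per condition and run them in lockstep. The first has 5 states tracking how much of the suffix `xxyy` has currently been matched; the second has 3 states tracking the count of `x`s modulo 3. A product state is a pair (one from each), accepting exactly when both do. Equivalent product states are then merged.
        x   y  
>  s0   s1  s0 
   s1   s2  s1 
   s2   s3  s2 
   s3   s4  s0 
   s4   s2  s5 
   s5   s2  s6 
 * s6   s2  s1 
(> = start, * = accepting)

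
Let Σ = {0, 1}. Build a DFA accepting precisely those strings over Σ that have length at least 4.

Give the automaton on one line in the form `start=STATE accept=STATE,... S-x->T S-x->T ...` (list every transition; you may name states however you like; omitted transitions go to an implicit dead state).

start=S0 accept=S4,S5 S0-0->S1 S0-1->S1 S1-0->S2 S1-1->S2 S2-0->S3 S2-1->S3 S3-0->S4 S3-1->S4 S4-0->S5 S4-1->S5 S5-0->S5 S5-1->S5

We only need to distinguish lengths 0, 1, …, 4, and '>4'. Chain S0 → S1 → S2 → S3 → S4 → S5 on every symbol, with S5 looping. Accepting states: {S4, S5}.
With 6 states:
        0   1  
>  S0   S1  S1 
   S1   S2  S2 
   S2   S3  S3 
   S3   S4  S4 
 * S4   S5  S5 
 * S5   S5  S5 
(> = start, * = accepting)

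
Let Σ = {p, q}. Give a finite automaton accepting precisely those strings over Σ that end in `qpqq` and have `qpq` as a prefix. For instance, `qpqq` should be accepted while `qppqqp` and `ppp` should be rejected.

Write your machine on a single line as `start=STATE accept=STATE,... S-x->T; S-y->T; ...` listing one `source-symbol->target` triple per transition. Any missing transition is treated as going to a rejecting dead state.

start=S0; accept=S9; S0-p->S1; S0-q->S2; S1-p->S1; S1-q->S3; S2-p->S4; S2-q->S3; S3-p->S5; S3-q->S3; S4-p->S1; S4-q->S6; S5-p->S1; S5-q->S7; S6-p->S8; S6-q->S9; S7-p->S5; S7-q->S10; S8-p->S11; S8-q->S6; S9-p->S8; S9-q->S12; S10-p->S5; S10-q->S3; S11-p->S11; S11-q->S12; S12-p->S8; S12-q->S12

Run two small machines in parallel and take their product. The first has 5 states tracking how much of the suffix `qpqq` has currently been matched; the second has 5 states tracking whether the input so far still matches the prefix `qpq`. A product state is a pair (one from each), accepting exactly when both do.
With 13 states:
          p    q  
>  S0     S1   S2 
   S1     S1   S3 
   S2     S4   S3 
   S3     S5   S3 
   S4     S1   S6 
   S5     S1   S7 
   S6     S8   S9 
   S7     S5  S10 
   S8    S11   S6 
 * S9     S8  S12 
   S10    S5   S3 
   S11   S11  S12 
   S12    S8  S12 
(> = start, * = accepting)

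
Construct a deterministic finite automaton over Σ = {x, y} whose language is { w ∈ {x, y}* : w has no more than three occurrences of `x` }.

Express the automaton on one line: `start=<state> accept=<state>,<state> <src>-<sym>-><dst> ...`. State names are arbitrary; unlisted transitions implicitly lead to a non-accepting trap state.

Count `x`s, saturating at 4: states A through D mean 0 through 3 `x`s seen; E means more than 3. Each `x` increments (capped at E); other symbols loop. Accept from {A, B, C, D}.
5 states suffice.
       x  y 
>* A   B  A 
 * B   C  B 
 * C   D  C 
 * D   E  D 
   E   E  E 
(> = start, * = accepting)

start=A accept=A,B,C,D A-x->B A-y->A B-x->C B-y->B C-x->D C-y->C D-x->E D-y->D E-x->E E-y->E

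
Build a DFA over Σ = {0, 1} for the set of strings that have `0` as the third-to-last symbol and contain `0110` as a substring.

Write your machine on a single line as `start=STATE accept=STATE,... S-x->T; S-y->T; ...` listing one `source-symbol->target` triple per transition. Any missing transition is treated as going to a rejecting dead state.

start=S0; accept=S7,S8,S9,S10; S0-0->S1; S0-1->S0; S1-0->S1; S1-1->S2; S2-0->S1; S2-1->S3; S3-0->S4; S3-1->S0; S4-0->S5; S4-1->S6; S5-0->S7; S5-1->S8; S6-0->S9; S6-1->S10; S7-0->S7; S7-1->S8; S8-0->S9; S8-1->S10; S9-0->S5; S9-1->S6; S10-0->S4; S10-1->S11; S11-0->S4; S11-1->S11

Handle the two conditions separately and then intersect. The first has 15 states tracking the last 3 symbols read; the second has 5 states tracking whether and how much of `0110` has been seen. A product state is a pair (one from each), accepting exactly when both do. Minimizing collapses redundant product states.
With 12 states:
          0    1  
>  S0     S1   S0 
   S1     S1   S2 
   S2     S1   S3 
   S3     S4   S0 
   S4     S5   S6 
   S5     S7   S8 
   S6     S9  S10 
 * S7     S7   S8 
 * S8     S9  S10 
 * S9     S5   S6 
 * S10    S4  S11 
   S11    S4  S11 
(> = start, * = accepting)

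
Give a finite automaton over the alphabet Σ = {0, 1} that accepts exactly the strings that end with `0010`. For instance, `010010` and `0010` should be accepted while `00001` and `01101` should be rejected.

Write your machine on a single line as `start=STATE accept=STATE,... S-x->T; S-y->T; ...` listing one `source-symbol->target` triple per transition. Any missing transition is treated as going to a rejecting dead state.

start=q0; accept=q4; q0-0->q1; q0-1->q0; q1-0->q2; q1-1->q0; q2-0->q2; q2-1->q3; q3-0->q4; q3-1->q0; q4-0->q2; q4-1->q0

Remember how much of `0010` the current input suffix matches. State q0 means no match yet; q1 means the last symbol is `0`; q2 means the last 2 symbols are `00`; q3 means the last 3 symbols are `001`; q4 means the last 4 symbols are `0010`. Only q4 accepts. On a mismatch, fall back to the longest proper suffix that is still a prefix of `0010`.
        0   1  
>  q0   q1  q0 
   q1   q2  q0 
   q2   q2  q3 
   q3   q4  q0 
 * q4   q2  q0 
(> = start, * = accepting)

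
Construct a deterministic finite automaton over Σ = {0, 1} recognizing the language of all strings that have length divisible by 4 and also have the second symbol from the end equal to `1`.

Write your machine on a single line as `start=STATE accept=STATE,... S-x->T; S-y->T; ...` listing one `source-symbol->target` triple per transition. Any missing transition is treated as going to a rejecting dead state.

Handle the two conditions separately and then intersect. One (4 states) tracks the input length modulo 4; the other (7 states) tracks the last 2 symbols read. Each combined state is a pair, one component from each; accept when both components accept.
19 states suffice.
          0    1  
>  s0     s1   s2 
   s1     s3   s4 
   s2     s5   s6 
   s3     s7   s8 
   s4     s9  s10 
   s5     s7   s8 
   s6     s9  s10 
   s7    s11  s12 
   s8    s13  s14 
   s9    s11  s12 
   s10   s13  s14 
   s11   s15  s16 
   s12   s17  s18 
 * s13   s15  s16 
 * s14   s17  s18 
   s15    s3   s4 
   s16    s5   s6 
   s17    s3   s4 
   s18    s5   s6 
(> = start, * = accepting)

start=s0; accept=s13,s14; s0-0->s1; s0-1->s2; s1-0->s3; s1-1->s4; s2-0->s5; s2-1->s6; s3-0->s7; s3-1->s8; s4-0->s9; s4-1->s10; s5-0->s7; s5-1->s8; s6-0->s9; s6-1->s10; s7-0->s11; s7-1->s12; s8-0->s13; s8-1->s14; s9-0->s11; s9-1->s12; s10-0->s13; s10-1->s14; s11-0->s15; s11-1->s16; s12-0->s17; s12-1->s18; s13-0->s15; s13-1->s16; s14-0->s17; s14-1->s18; s15-0->s3; s15-1->s4; s16-0->s5; s16-1->s6; s17-0->s3; s17-1->s4; s18-0->s5; s18-1->s6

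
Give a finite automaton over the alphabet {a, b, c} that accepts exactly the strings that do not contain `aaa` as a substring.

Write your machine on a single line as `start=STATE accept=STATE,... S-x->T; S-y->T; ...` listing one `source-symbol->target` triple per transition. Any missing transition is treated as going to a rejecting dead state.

Track partial matches of the forbidden pattern `aaa`. State s3 is a dead state reached once `aaa` has occurred; every other state accepts. s0 means no part of `aaa` is currently matched.
4 states suffice.
        a   b   c  
>* s0   s1  s0  s0 
 * s1   s2  s0  s0 
 * s2   s3  s0  s0 
   s3   s3  s3  s3 
(> = start, * = accepting)

start=s0; accept=s0,s1,s2; s0-a->s1; s0-b->s0; s0-c->s0; s1-a->s2; s1-b->s0; s1-c->s0; s2-a->s3; s2-b->s0; s2-c->s0; s3-a->s3; s3-b->s3; s3-c->s3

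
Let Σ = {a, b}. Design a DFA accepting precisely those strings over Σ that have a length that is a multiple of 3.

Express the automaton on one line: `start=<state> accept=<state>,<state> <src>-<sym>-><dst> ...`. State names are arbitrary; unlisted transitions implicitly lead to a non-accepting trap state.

start=q0 accept=q0 q0-a->q1 q0-b->q1 q1-a->q2 q1-b->q2 q2-a->q0 q2-b->q0

Count input length modulo 3: every symbol advances one step around the cycle q0 → q1 → q2 → q0. Accept at q0.
A 3-state machine:
        a   b  
>* q0   q1  q1 
   q1   q2  q2 
   q2   q0  q0 
(> = start, * = accepting)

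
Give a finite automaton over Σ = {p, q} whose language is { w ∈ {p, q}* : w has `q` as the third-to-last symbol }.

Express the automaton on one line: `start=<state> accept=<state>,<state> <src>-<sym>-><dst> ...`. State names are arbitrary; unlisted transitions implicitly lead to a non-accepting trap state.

A DFA must remember the last 3 symbols (since which symbol is third-to-last isn't known until the input ends). Use one state per possible window of the last ≤3 symbols; accept from those whose window starts with `q`.
15 states suffice.
          p    q  
>  S0     S1   S2 
   S1     S3   S4 
   S2     S5   S6 
   S3     S7   S8 
   S4     S9  S10 
   S5    S11  S12 
   S6    S13  S14 
   S7     S7   S8 
   S8     S9  S10 
   S9    S11  S12 
   S10   S13  S14 
 * S11    S7   S8 
 * S12    S9  S10 
 * S13   S11  S12 
 * S14   S13  S14 
(> = start, * = accepting)

start=S0 accept=S11,S12,S13,S14 S0-p->S1 S0-q->S2 S1-p->S3 S1-q->S4 S2-p->S5 S2-q->S6 S3-p->S7 S3-q->S8 S4-p->S9 S4-q->S10 S5-p->S11 S5-q->S12 S6-p->S13 S6-q->S14 S7-p->S7 S7-q->S8 S8-p->S9 S8-q->S10 S9-p->S11 S9-q->S12 S10-p->S13 S10-q->S14 S11-p->S7 S11-q->S8 S12-p->S9 S12-q->S10 S13-p->S11 S13-q->S12 S14-p->S13 S14-q->S14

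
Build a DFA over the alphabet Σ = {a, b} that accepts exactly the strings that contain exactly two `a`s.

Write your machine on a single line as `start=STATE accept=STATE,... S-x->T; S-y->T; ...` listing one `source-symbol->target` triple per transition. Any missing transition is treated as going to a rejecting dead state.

start=q0; accept=q2; q0-a->q1; q0-b->q0; q1-a->q2; q1-b->q1; q2-a->q3; q2-b->q2; q3-a->q3; q3-b->q3

Count `a`s, saturating at 3: states q0 through q2 mean 0 through 2 `a`s seen; q3 means more than 2. Each `a` increments (capped at q3); other symbols loop. Accept from {q2}.
A 4-state machine:
        a   b  
>  q0   q1  q0 
   q1   q2  q1 
 * q2   q3  q2 
   q3   q3  q3 
(> = start, * = accepting)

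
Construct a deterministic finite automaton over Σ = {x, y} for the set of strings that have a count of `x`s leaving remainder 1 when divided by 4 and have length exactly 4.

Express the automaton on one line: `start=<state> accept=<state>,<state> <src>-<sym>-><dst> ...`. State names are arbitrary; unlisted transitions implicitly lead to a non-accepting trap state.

start=s0 accept=s13 s0-x->s1 s0-y->s2 s1-x->s3 s1-y->s4 s2-x->s4 s2-y->s5 s3-x->s6 s3-y->s7 s4-x->s7 s4-y->s8 s5-x->s8 s5-y->s9 s6-x->s10 s6-y->s11 s7-x->s11 s7-y->s12 s8-x->s12 s8-y->s13 s9-x->s13 s9-y->s10 s10-x->s14 s10-y->s15 s11-x->s15 s11-y->s16 s12-x->s16 s12-y->s17 s13-x->s17 s13-y->s14 s14-x->s17 s14-y->s14 s15-x->s14 s15-y->s15 s16-x->s15 s16-y->s16 s17-x->s16 s17-y->s17

Handle the two conditions separately and then intersect. The first has 4 states tracking the count of `x`s modulo 4; the second has 6 states tracking the input length, saturating at 5. A product state is a pair (one from each), accepting exactly when both do.
An 18-state machine:
          x    y  
>  s0     s1   s2 
   s1     s3   s4 
   s2     s4   s5 
   s3     s6   s7 
   s4     s7   s8 
   s5     s8   s9 
   s6    s10  s11 
   s7    s11  s12 
   s8    s12  s13 
   s9    s13  s10 
   s10   s14  s15 
   s11   s15  s16 
   s12   s16  s17 
 * s13   s17  s14 
   s14   s17  s14 
   s15   s14  s15 
   s16   s15  s16 
   s17   s16  s17 
(> = start, * = accepting)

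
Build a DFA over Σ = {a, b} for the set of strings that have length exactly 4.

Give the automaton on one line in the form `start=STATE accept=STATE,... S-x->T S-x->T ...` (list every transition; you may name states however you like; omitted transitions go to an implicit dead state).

start=q0 accept=q4 q0-a->q1 q0-b->q1 q1-a->q2 q1-b->q2 q2-a->q3 q2-b->q3 q3-a->q4 q3-b->q4 q4-a->q5 q4-b->q5 q5-a->q5 q5-b->q5

Count input length up to 5: every symbol moves from q0 toward q5, which means 'more than 4' and absorbs. Accept from {q4}.
A 6-state machine:
        a   b  
>  q0   q1  q1 
   q1   q2  q2 
   q2   q3  q3 
   q3   q4  q4 
 * q4   q5  q5 
   q5   q5  q5 
(> = start, * = accepting)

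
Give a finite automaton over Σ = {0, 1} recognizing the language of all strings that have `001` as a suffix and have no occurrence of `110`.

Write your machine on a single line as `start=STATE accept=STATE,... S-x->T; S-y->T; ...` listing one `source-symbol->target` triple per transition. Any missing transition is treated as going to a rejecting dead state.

start=S0; accept=S5; S0-0->S1; S0-1->S2; S1-0->S3; S1-1->S2; S2-0->S1; S2-1->S4; S3-0->S3; S3-1->S5; S4-0->S4; S4-1->S4; S5-0->S1; S5-1->S4

Run two small machines in parallel and take their product. The first has 4 states tracking how much of the suffix `001` has currently been matched; the second has 4 states tracking partial matches of the forbidden pattern `110`. A product state is a pair (one from each), accepting exactly when both do. After merging equivalent states the machine shrinks.
        0   1  
>  S0   S1  S2 
   S1   S3  S2 
   S2   S1  S4 
   S3   S3  S5 
   S4   S4  S4 
 * S5   S1  S4 
(> = start, * = accepting)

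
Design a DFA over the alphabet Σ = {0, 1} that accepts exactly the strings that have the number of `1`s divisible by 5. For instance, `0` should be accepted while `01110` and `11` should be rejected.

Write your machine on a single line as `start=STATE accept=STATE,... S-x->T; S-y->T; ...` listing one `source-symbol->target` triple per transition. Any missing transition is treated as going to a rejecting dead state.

The only thing that matters is how many `1`s have appeared, reduced mod 5. Use one state per residue: q0 for 0, …, q4 for 4. Reading `1` moves to the next residue; anything else stays put. q0 is accepting.
5 states suffice.
        0   1  
>* q0   q0  q1 
   q1   q1  q2 
   q2   q2  q3 
   q3   q3  q4 
   q4   q4  q0 
(> = start, * = accepting)

start=q0; accept=q0; q0-0->q0; q0-1->q1; q1-0->q1; q1-1->q2; q2-0->q2; q2-1->q3; q3-0->q3; q3-1->q4; q4-0->q4; q4-1->q0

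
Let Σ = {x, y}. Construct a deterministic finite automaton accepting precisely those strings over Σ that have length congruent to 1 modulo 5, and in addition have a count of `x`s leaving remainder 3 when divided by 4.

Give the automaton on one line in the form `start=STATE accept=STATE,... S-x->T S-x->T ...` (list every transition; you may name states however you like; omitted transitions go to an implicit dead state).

Run two small machines in parallel and take their product. One (5 states) tracks the input length modulo 5; the other (4 states) tracks the count of `x`s modulo 4. Each combined state is a pair, one component from each; accept when both components accept.
A 20-state machine:
          x    y  
>  q0     q1   q2 
   q1     q3   q4 
   q2     q4   q5 
   q3     q6   q7 
   q4     q7   q8 
   q5     q8   q9 
   q6    q10  q11 
   q7    q11  q12 
   q8    q12  q13 
   q9    q13  q10 
   q10   q14   q0 
   q11    q0  q15 
   q12   q15  q16 
   q13   q16  q14 
   q14   q17   q1 
   q15    q2  q18 
   q16   q18  q17 
   q17   q19   q3 
 * q18    q5  q19 
   q19    q9   q6 
(> = start, * = accepting)

start=q0 accept=q18 q0-x->q1 q0-y->q2 q1-x->q3 q1-y->q4 q2-x->q4 q2-y->q5 q3-x->q6 q3-y->q7 q4-x->q7 q4-y->q8 q5-x->q8 q5-y->q9 q6-x->q10 q6-y->q11 q7-x->q11 q7-y->q12 q8-x->q12 q8-y->q13 q9-x->q13 q9-y->q10 q10-x->q14 q10-y->q0 q11-x->q0 q11-y->q15 q12-x->q15 q12-y->q16 q13-x->q16 q13-y->q14 q14-x->q17 q14-y->q1 q15-x->q2 q15-y->q18 q16-x->q18 q16-y->q17 q17-x->q19 q17-y->q3 q18-x->q5 q18-y->q19 q19-x->q9 q19-y->q6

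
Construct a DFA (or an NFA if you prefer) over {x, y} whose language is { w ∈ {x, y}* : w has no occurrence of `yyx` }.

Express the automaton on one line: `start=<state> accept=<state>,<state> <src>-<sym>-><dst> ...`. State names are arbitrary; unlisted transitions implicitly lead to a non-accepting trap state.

start=s0 accept=s0,s1,s2 s0-x->s0 s0-y->s1 s1-x->s0 s1-y->s2 s2-x->s3 s2-y->s2 s3-x->s3 s3-y->s3

This is the complement of 'contains `yyx`'. Use the same substring-matching states — s0 through s3 holding how much of `yyx` has just been matched — but flip the accepting set: everything except the trap s3 accepts.
4 states suffice.
        x   y  
>* s0   s0  s1 
 * s1   s0  s2 
 * s2   s3  s2 
   s3   s3  s3 
(> = start, * = accepting)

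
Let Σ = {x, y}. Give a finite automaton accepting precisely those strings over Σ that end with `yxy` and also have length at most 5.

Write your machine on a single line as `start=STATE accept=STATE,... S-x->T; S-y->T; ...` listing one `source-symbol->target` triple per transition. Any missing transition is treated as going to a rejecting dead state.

start=A; accept=J,N,R; A-x->B; A-y->C; B-x->D; B-y->E; C-x->F; C-y->E; D-x->G; D-y->H; E-x->I; E-y->H; F-x->G; F-y->J; G-x->K; G-y->L; H-x->M; H-y->L; I-x->K; I-y->N; J-x->M; J-y->L; K-x->O; K-y->P; L-x->Q; L-y->P; M-x->O; M-y->R; N-x->Q; N-y->P; O-x->S; O-y->T; P-x->U; P-y->T; Q-x->S; Q-y->V; R-x->U; R-y->T; S-x->S; S-y->T; T-x->U; T-y->T; U-x->S; U-y->V; V-x->U; V-y->T

Run two small machines in parallel and take their product. The first has 4 states tracking how much of the suffix `yxy` has currently been matched; the second has 7 states tracking the input length, saturating at 6. A product state is a pair (one from each), accepting exactly when both do.
With 22 states:
       x  y 
>  A   B  C 
   B   D  E 
   C   F  E 
   D   G  H 
   E   I  H 
   F   G  J 
   G   K  L 
   H   M  L 
   I   K  N 
 * J   M  L 
   K   O  P 
   L   Q  P 
   M   O  R 
 * N   Q  P 
   O   S  T 
   P   U  T 
   Q   S  V 
 * R   U  T 
   S   S  T 
   T   U  T 
   U   S  V 
   V   U  T 
(> = start, * = accepting)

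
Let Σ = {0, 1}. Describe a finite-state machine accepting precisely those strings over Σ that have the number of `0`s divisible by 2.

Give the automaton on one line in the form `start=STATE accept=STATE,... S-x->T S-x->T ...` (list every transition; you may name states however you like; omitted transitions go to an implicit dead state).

The only thing that matters is how many `0`s have appeared, reduced mod 2. Use one state per residue: s0 for 0, …, s1 for 1. Reading `0` moves to the next residue; anything else stays put. s0 is accepting.
2 states suffice.
        0   1  
>* s0   s1  s0 
   s1   s0  s1 
(> = start, * = accepting)

start=s0 accept=s0 s0-0->s1 s0-1->s0 s1-0->s0 s1-1->s1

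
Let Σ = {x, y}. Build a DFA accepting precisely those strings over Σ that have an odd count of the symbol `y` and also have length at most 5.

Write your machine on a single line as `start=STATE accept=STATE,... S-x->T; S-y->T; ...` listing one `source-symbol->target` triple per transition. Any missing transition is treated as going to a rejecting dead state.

start=S0; accept=S2,S4,S6,S8,S10; S0-x->S1; S0-y->S2; S1-x->S3; S1-y->S4; S2-x->S4; S2-y->S3; S3-x->S5; S3-y->S6; S4-x->S6; S4-y->S5; S5-x->S7; S5-y->S8; S6-x->S8; S6-y->S7; S7-x->S9; S7-y->S10; S8-x->S10; S8-y->S9; S9-x->S9; S9-y->S9; S10-x->S9; S10-y->S9

Handle the two conditions separately and then intersect. One (2 states) tracks the count of `y`s modulo 2; the other (7 states) tracks the input length, saturating at 6. Each combined state is a pair, one component from each; accept when both components accept. Minimizing collapses redundant product states.
11 states suffice.
          x    y  
>  S0     S1   S2 
   S1     S3   S4 
 * S2     S4   S3 
   S3     S5   S6 
 * S4     S6   S5 
   S5     S7   S8 
 * S6     S8   S7 
   S7     S9  S10 
 * S8    S10   S9 
   S9     S9   S9 
 * S10    S9   S9 
(> = start, * = accepting)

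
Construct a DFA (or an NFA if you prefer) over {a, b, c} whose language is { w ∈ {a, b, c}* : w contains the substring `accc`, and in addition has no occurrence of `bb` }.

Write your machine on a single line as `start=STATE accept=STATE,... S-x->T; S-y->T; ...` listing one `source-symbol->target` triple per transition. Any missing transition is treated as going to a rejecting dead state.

Run two small machines in parallel and take their product. The first has 5 states tracking whether and how much of `accc` has been seen; the second has 3 states tracking partial matches of the forbidden pattern `bb`. A product state is a pair (one from each), accepting exactly when both do.
          a    b    c  
>  q0     q1   q2   q0 
   q1     q1   q2   q3 
   q2     q1   q4   q0 
   q3     q1   q2   q5 
   q4     q6   q4   q4 
   q5     q1   q2   q7 
   q6     q6   q4   q8 
 * q7     q7   q9   q7 
   q8     q6   q4  q10 
 * q9     q7  q11   q7 
   q10    q6   q4  q11 
   q11   q11  q11  q11 
(> = start, * = accepting)

start=q0; accept=q7,q9; q0-a->q1; q0-b->q2; q0-c->q0; q1-a->q1; q1-b->q2; q1-c->q3; q2-a->q1; q2-b->q4; q2-c->q0; q3-a->q1; q3-b->q2; q3-c->q5; q4-a->q6; q4-b->q4; q4-c->q4; q5-a->q1; q5-b->q2; q5-c->q7; q6-a->q6; q6-b->q4; q6-c->q8; q7-a->q7; q7-b->q9; q7-c->q7; q8-a->q6; q8-b->q4; q8-c->q10; q9-a->q7; q9-b->q11; q9-c->q7; q10-a->q6; q10-b->q4; q10-c->q11; q11-a->q11; q11-b->q11; q11-c->q11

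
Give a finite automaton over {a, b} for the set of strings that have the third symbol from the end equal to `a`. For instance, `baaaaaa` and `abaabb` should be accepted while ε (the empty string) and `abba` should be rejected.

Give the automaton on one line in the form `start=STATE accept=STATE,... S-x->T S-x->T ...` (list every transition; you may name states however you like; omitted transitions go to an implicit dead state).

Because acceptance depends on a position counted from the end, the machine has to buffer the most recent 3 symbols. Make each state the string of the last up-to-3 symbols read; on input `x` shift the window left and append `x`. Accept when the buffered window has length 3 and begins with `a`.
With 15 states:
          a    b  
>  q0     q1   q2 
   q1     q3   q4 
   q2     q5   q6 
   q3     q7   q8 
   q4     q9  q10 
   q5    q11  q12 
   q6    q13  q14 
 * q7     q7   q8 
 * q8     q9  q10 
 * q9    q11  q12 
 * q10   q13  q14 
   q11    q7   q8 
   q12    q9  q10 
   q13   q11  q12 
   q14   q13  q14 
(> = start, * = accepting)

start=q0 accept=q7,q8,q9,q10 q0-a->q1 q0-b->q2 q1-a->q3 q1-b->q4 q2-a->q5 q2-b->q6 q3-a->q7 q3-b->q8 q4-a->q9 q4-b->q10 q5-a->q11 q5-b->q12 q6-a->q13 q6-b->q14 q7-a->q7 q7-b->q8 q8-a->q9 q8-b->q10 q9-a->q11 q9-b->q12 q10-a->q13 q10-b->q14 q11-a->q7 q11-b->q8 q12-a->q9 q12-b->q10 q13-a->q11 q13-b->q12 q14-a->q13 q14-b->q14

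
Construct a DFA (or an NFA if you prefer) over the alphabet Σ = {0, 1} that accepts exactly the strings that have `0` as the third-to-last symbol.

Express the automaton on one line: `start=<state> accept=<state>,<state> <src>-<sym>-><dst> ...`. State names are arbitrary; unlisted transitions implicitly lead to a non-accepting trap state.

start=A accept=H,I,J,K A-0->B A-1->C B-0->D B-1->E C-0->F C-1->G D-0->H D-1->I E-0->J E-1->K F-0->L F-1->M G-0->N G-1->O H-0->H H-1->I I-0->J I-1->K J-0->L J-1->M K-0->N K-1->O L-0->H L-1->I M-0->J M-1->K N-0->L N-1->M O-0->N O-1->O

Because acceptance depends on a position counted from the end, the machine has to buffer the most recent 3 symbols. Make each state the string of the last up-to-3 symbols read; on input `x` shift the window left and append `x`. Accept when the buffered window has length 3 and begins with `0`.
       0  1 
>  A   B  C 
   B   D  E 
   C   F  G 
   D   H  I 
   E   J  K 
   F   L  M 
   G   N  O 
 * H   H  I 
 * I   J  K 
 * J   L  M 
 * K   N  O 
   L   H  I 
   M   J  K 
   N   L  M 
   O   N  O 
(> = start, * = accepting)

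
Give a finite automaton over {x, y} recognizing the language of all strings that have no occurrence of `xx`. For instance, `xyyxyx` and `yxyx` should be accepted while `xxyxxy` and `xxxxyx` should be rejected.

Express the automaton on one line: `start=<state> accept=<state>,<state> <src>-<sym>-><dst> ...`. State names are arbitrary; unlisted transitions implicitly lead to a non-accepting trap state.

start=q0 accept=q0,q1 q0-x->q1 q0-y->q0 q1-x->q2 q1-y->q0 q2-x->q2 q2-y->q2

Track partial matches of the forbidden pattern `xx`. State q2 is a dead state reached once `xx` has occurred; every other state accepts. q0 means no part of `xx` is currently matched.
A 3-state machine:
        x   y  
>* q0   q1  q0 
 * q1   q2  q0 
   q2   q2  q2 
(> = start, * = accepting)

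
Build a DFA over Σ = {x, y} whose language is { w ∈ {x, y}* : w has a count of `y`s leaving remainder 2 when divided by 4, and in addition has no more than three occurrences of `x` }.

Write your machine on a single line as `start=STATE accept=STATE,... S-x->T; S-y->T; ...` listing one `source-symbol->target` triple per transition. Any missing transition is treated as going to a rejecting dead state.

start=S0; accept=S5,S8,S12,S15; S0-x->S1; S0-y->S2; S1-x->S3; S1-y->S4; S2-x->S4; S2-y->S5; S3-x->S6; S3-y->S7; S4-x->S7; S4-y->S8; S5-x->S8; S5-y->S9; S6-x->S10; S6-y->S11; S7-x->S11; S7-y->S12; S8-x->S12; S8-y->S13; S9-x->S13; S9-y->S0; S10-x->S10; S10-y->S14; S11-x->S14; S11-y->S15; S12-x->S15; S12-y->S16; S13-x->S16; S13-y->S1; S14-x->S14; S14-y->S17; S15-x->S17; S15-y->S18; S16-x->S18; S16-y->S3; S17-x->S17; S17-y->S19; S18-x->S19; S18-y->S6; S19-x->S19; S19-y->S10

Run two small machines in parallel and take their product. One (4 states) tracks the count of `y`s modulo 4; the other (5 states) tracks the count of `x`s, saturating at 4. Each combined state is a pair, one component from each; accept when both components accept.
A 20-state machine:
          x    y  
>  S0     S1   S2 
   S1     S3   S4 
   S2     S4   S5 
   S3     S6   S7 
   S4     S7   S8 
 * S5     S8   S9 
   S6    S10  S11 
   S7    S11  S12 
 * S8    S12  S13 
   S9    S13   S0 
   S10   S10  S14 
   S11   S14  S15 
 * S12   S15  S16 
   S13   S16   S1 
   S14   S14  S17 
 * S15   S17  S18 
   S16   S18   S3 
   S17   S17  S19 
   S18   S19   S6 
   S19   S19  S10 
(> = start, * = accepting)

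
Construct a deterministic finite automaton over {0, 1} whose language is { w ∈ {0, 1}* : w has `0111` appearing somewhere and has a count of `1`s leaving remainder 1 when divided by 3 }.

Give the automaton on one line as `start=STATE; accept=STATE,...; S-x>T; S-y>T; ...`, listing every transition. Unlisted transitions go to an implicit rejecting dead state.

Handle the two conditions separately and then intersect. The first has 5 states tracking whether and how much of `0111` has been seen; the second has 3 states tracking the count of `1`s modulo 3. A product state is a pair (one from each), accepting exactly when both do.
A 15-state machine:
       0  1 
>  A   B  C 
   B   B  D 
   C   E  F 
   D   E  G 
   E   E  H 
   F   I  A 
   G   I  J 
   H   I  K 
   I   I  L 
   J   J  M 
   K   B  M 
   L   B  N 
 * M   M  O 
   N   E  O 
   O   O  J 
(> = start, * = accepting)

start=A; accept=M; A-0>B; A-1>C; B-0>B; B-1>D; C-0>E; C-1>F; D-0>E; D-1>G; E-0>E; E-1>H; F-0>I; F-1>A; G-0>I; G-1>J; H-0>I; H-1>K; I-0>I; I-1>L; J-0>J; J-1>M; K-0>B; K-1>M; L-0>B; L-1>N; M-0>M; M-1>O; N-0>E; N-1>O; O-0>O; O-1>J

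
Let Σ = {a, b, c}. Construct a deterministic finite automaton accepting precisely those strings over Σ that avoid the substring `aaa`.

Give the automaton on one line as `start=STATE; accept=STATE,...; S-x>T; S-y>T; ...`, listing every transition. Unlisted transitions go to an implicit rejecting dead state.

This is the complement of 'contains `aaa`'. Use the same substring-matching states — s0 through s3 holding how much of `aaa` has just been matched — but flip the accepting set: everything except the trap s3 accepts.
        a   b   c  
>* s0   s1  s0  s0 
 * s1   s2  s0  s0 
 * s2   s3  s0  s0 
   s3   s3  s3  s3 
(> = start, * = accepting)

start=s0; accept=s0,s1,s2; s0-a>s1; s0-b>s0; s0-c>s0; s1-a>s2; s1-b>s0; s1-c>s0; s2-a>s3; s2-b>s0; s2-c>s0; s3-a>s3; s3-b>s3; s3-c>s3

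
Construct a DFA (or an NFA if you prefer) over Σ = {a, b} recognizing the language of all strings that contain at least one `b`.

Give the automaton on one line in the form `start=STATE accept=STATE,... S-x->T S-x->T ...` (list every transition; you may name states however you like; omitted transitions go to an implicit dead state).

Only the number of `b`s matters, and only up to 2. Make a chain q0 → q1 → q2 advanced by each `b` (with q2 absorbing); every other symbol self-loops. The accepting set is {q1, q2}.
3 states suffice.
        a   b  
>  q0   q0  q1 
 * q1   q1  q2 
 * q2   q2  q2 
(> = start, * = accepting)

start=q0 accept=q1,q2 q0-a->q0 q0-b->q1 q1-a->q1 q1-b->q2 q2-a->q2 q2-b->q2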